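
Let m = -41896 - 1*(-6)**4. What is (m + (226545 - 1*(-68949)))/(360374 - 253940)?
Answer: 126151/53217 ≈ 2.3705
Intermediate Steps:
m = -43192 (m = -41896 - 1*1296 = -41896 - 1296 = -43192)
(m + (226545 - 1*(-68949)))/(360374 - 253940) = (-43192 + (226545 - 1*(-68949)))/(360374 - 253940) = (-43192 + (226545 + 68949))/106434 = (-43192 + 295494)*(1/106434) = 252302*(1/106434) = 126151/53217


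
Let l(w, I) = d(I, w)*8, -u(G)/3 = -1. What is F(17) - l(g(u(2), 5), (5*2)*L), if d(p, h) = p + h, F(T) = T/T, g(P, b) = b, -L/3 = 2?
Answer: 441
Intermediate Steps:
L = -6 (L = -3*2 = -6)
u(G) = 3 (u(G) = -3*(-1) = 3)
F(T) = 1
d(p, h) = h + p
l(w, I) = 8*I + 8*w (l(w, I) = (w + I)*8 = (I + w)*8 = 8*I + 8*w)
F(17) - l(g(u(2), 5), (5*2)*L) = 1 - (8*((5*2)*(-6)) + 8*5) = 1 - (8*(10*(-6)) + 40) = 1 - (8*(-60) + 40) = 1 - (-480 + 40) = 1 - 1*(-440) = 1 + 440 = 441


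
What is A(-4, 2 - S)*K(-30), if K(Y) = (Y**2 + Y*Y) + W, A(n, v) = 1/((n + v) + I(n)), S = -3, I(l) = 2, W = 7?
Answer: 1807/3 ≈ 602.33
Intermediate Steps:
A(n, v) = 1/(2 + n + v) (A(n, v) = 1/((n + v) + 2) = 1/(2 + n + v))
K(Y) = 7 + 2*Y**2 (K(Y) = (Y**2 + Y*Y) + 7 = (Y**2 + Y**2) + 7 = 2*Y**2 + 7 = 7 + 2*Y**2)
A(-4, 2 - S)*K(-30) = (7 + 2*(-30)**2)/(2 - 4 + (2 - 1*(-3))) = (7 + 2*900)/(2 - 4 + (2 + 3)) = (7 + 1800)/(2 - 4 + 5) = 1807/3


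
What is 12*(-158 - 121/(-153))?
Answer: -96212/51 ≈ -1886.5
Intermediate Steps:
12*(-158 - 121/(-153)) = 12*(-158 - 121*(-1/153)) = 12*(-158 + 121/153) = 12*(-24053/153) = -96212/51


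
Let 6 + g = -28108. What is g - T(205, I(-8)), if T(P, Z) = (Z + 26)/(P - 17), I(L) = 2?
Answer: -1321365/47 ≈ -28114.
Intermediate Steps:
g = -28114 (g = -6 - 28108 = -28114)
T(P, Z) = (26 + Z)/(-17 + P)
g - T(205, I(-8)) = -28114 - (26 + 2)/(-17 + 205) = -28114 - 28/188 = -28114 - 1*7/47 = -28114 - 7/47 = -1321365/47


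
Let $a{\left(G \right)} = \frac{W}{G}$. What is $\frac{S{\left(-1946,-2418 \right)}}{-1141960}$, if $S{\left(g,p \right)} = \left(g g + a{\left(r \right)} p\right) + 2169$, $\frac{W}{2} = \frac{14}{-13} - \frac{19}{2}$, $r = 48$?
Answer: $- \frac{6064241}{1827136} \approx -3.319$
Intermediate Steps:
$W = - \frac{275}{13}$ ($W = 2 \left(\frac{14}{-13} - \frac{19}{2}\right) = 2 \left(14 \left(- \frac{1}{13}\right) - \frac{19}{2}\right) = 2 \left(- \frac{14}{13} - \frac{19}{2}\right) = 2 \left(- \frac{275}{26}\right) = - \frac{275}{13} \approx -21.154$)
$a{\left(G \right)} = - \frac{275}{13 G}$
$S{\left(g,p \right)} = 2169 + g^{2} - \frac{275 p}{624}$ ($S{\left(g,p \right)} = \left(g g + - \frac{275}{13 \cdot 48} p\right) + 2169 = \left(g^{2} + \left(- \frac{275}{13}\right) \frac{1}{48} p\right) + 2169 = \left(g^{2} - \frac{275 p}{624}\right) + 2169 = 2169 + g^{2} - \frac{275 p}{624}$)
$\frac{S{\left(-1946,-2418 \right)}}{-1141960} = \frac{2169 + \left(-1946\right)^{2} - - \frac{8525}{8}}{-1141960} = \left(2169 + 3786916 + \frac{8525}{8}\right) \left(- \frac{1}{1141960}\right) = \frac{30321205}{8} \left(- \frac{1}{1141960}\right) = - \frac{6064241}{1827136}$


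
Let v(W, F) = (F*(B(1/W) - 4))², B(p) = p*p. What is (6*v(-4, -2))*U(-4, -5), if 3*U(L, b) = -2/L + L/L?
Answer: 11907/64 ≈ 186.05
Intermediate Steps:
U(L, b) = ⅓ - 2/(3*L) (U(L, b) = (-2/L + L/L)/3 = (-2/L + 1)/3 = (1 - 2/L)/3 = ⅓ - 2/(3*L))
B(p) = p²
v(W, F) = F²*(-4 + W⁻²)² (v(W, F) = (F*((1/W)² - 4))² = (F*(W⁻² - 4))² = (F*(-4 + W⁻²))² = F²*(-4 + W⁻²)²)
(6*v(-4, -2))*U(-4, -5) = (6*((-2)²*(1 - 4*(-4)²)²/(-4)⁴))*((⅓)*(-2 - 4)/(-4)) = (6*(4*(1/256)*(1 - 4*16)²))*((⅓)*(-¼)*(-6)) = (6*(4*(1/256)*(1 - 64)²))*(½) = (6*(4*(1/256)*(-63)²))*(½) = (6*(4*(1/256)*3969))*(½) = (6*(3969/64))*(½) = (11907/32)*(½) = 11907/64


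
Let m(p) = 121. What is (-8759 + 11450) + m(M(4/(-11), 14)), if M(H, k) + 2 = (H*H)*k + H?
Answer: 2812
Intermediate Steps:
M(H, k) = -2 + H + k*H**2 (M(H, k) = -2 + ((H*H)*k + H) = -2 + (H**2*k + H) = -2 + (k*H**2 + H) = -2 + (H + k*H**2) = -2 + H + k*H**2)
(-8759 + 11450) + m(M(4/(-11), 14)) = (-8759 + 11450) + 121 = 2691 + 121 = 2812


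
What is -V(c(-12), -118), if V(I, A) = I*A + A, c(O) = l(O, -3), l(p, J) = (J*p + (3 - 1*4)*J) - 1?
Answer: 4602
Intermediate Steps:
l(p, J) = -1 - J + J*p (l(p, J) = (J*p + (3 - 4)*J) - 1 = (J*p - J) - 1 = (-J + J*p) - 1 = -1 - J + J*p)
c(O) = 2 - 3*O (c(O) = -1 - 1*(-3) - 3*O = -1 + 3 - 3*O = 2 - 3*O)
V(I, A) = A + A*I (V(I, A) = A*I + A = A + A*I)
-V(c(-12), -118) = -(-118)*(1 + (2 - 3*(-12))) = -(-118)*(1 + (2 + 36)) = -(-118)*(1 + 38) = -(-118)*39 = -1*(-4602) = 4602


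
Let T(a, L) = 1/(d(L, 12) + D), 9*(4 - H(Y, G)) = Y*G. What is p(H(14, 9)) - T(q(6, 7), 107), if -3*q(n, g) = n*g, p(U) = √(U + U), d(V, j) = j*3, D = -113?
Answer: 1/77 + 2*I*√5 ≈ 0.012987 + 4.4721*I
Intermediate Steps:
H(Y, G) = 4 - G*Y/9 (H(Y, G) = 4 - Y*G/9 = 4 - G*Y/9)
d(V, j) = 3*j
p(U) = √2*√U (p(U) = √(2*U) = √2*√U)
q(n, g) = -g*n/3 (q(n, g) = -n*g/3 = -g*n/3)
T(a, L) = -1/77 (T(a, L) = 1/(3*12 - 113) = 1/(36 - 113) = 1/(-77) = -1/77)
p(H(14, 9)) - T(q(6, 7), 107) = √2*√(4 - ⅑*9*14) - 1*(-1/77) = √2*√(4 - 14) + 1/77 = √2*√(-10) + 1/77 = √2*(I*√10) + 1/77 = 2*I*√5 + 1/77 = 1/77 + 2*I*√5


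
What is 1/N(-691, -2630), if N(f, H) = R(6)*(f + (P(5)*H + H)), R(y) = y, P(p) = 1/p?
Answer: -1/23082 ≈ -4.3324e-5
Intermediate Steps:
N(f, H) = 6*f + 36*H/5 (N(f, H) = 6*(f + (H/5 + H)) = 6*(f + 6*H/5) = 6*f + 36*H/5)
1/N(-691, -2630) = 1/(6*(-691) + (36/5)*(-2630)) = 1/(-4146 - 18936) = 1/(-23082) = -1/23082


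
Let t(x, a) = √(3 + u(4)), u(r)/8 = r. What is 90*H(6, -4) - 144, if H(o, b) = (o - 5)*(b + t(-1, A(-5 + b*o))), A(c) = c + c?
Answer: -504 + 90*√35 ≈ 28.447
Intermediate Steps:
u(r) = 8*r
A(c) = 2*c
t(x, a) = √35 (t(x, a) = √(3 + 8*4) = √(3 + 32) = √35)
H(o, b) = (-5 + o)*(b + √35) (H(o, b) = (o - 5)*(b + √35) = (-5 + o)*(b + √35))
90*H(6, -4) - 144 = 90*(-5*(-4) - 5*√35 - 4*6 + 6*√35) - 144 = 90*(20 - 5*√35 - 24 + 6*√35) - 144 = 90*(-4 + √35) - 144 = (-360 + 90*√35) - 144 = -504 + 90*√35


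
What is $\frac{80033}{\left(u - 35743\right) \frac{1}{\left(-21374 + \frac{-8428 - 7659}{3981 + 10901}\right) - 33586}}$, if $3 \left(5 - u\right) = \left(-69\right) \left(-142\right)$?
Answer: $\frac{65461456276631}{580457528} \approx 1.1278 \cdot 10^{5}$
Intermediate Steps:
$u = -3261$ ($u = 5 - \frac{\left(-69\right) \left(-142\right)}{3} = 5 - 3266 = -3261$)
$\frac{80033}{\left(u - 35743\right) \frac{1}{\left(-21374 + \frac{-8428 - 7659}{3981 + 10901}\right) - 33586}} = \frac{80033}{\left(-3261 - 35743\right) \frac{1}{\left(-21374 + \frac{-8428 - 7659}{3981 + 10901}\right) - 33586}} = \frac{80033}{\left(-39004\right) \frac{1}{\left(-21374 - \frac{16087}{14882}\right) - 33586}} = \frac{80033}{\left(-39004\right) \frac{1}{- \frac{318103955}{14882} - 33586}} = \frac{80033}{\left(-39004\right) \frac{1}{- \frac{817930807}{14882}}} = \frac{80033}{\left(-39004\right) \left(- \frac{14882}{817930807}\right)} = \frac{80033}{\frac{580457528}{817930807}} = 80033 \cdot \frac{817930807}{580457528} = \frac{65461456276631}{580457528}$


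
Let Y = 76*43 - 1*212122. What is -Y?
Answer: 208854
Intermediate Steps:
Y = -208854 (Y = 3268 - 212122 = -208854)
-Y = -1*(-208854) = 208854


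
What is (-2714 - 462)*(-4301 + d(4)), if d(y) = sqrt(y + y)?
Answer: 13659976 - 6352*sqrt(2) ≈ 1.3651e+7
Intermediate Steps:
d(y) = sqrt(2)*sqrt(y) (d(y) = sqrt(2*y) = sqrt(2)*sqrt(y))
(-2714 - 462)*(-4301 + d(4)) = (-2714 - 462)*(-4301 + sqrt(2)*sqrt(4)) = -3176*(-4301 + sqrt(2)*2) = -3176*(-4301 + 2*sqrt(2)) = 13659976 - 6352*sqrt(2)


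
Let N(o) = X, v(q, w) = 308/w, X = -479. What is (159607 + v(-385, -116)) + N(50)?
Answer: 4614635/29 ≈ 1.5913e+5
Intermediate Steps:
N(o) = -479
(159607 + v(-385, -116)) + N(50) = (159607 + 308/(-116)) - 479 = (159607 + 308*(-1/116)) - 479 = (159607 - 77/29) - 479 = 4628526/29 - 479 = 4614635/29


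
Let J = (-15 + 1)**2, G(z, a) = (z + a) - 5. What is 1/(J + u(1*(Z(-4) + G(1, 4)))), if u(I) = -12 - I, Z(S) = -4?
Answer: 1/188 ≈ 0.0053191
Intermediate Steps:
G(z, a) = -5 + a + z (G(z, a) = (a + z) - 5 = -5 + a + z)
J = 196 (J = (-14)**2 = 196)
1/(J + u(1*(Z(-4) + G(1, 4)))) = 1/(196 + (-12 - (-4 + (-5 + 4 + 1)))) = 1/(196 + (-12 - (-4 + 0))) = 1/(196 + (-12 - (-4))) = 1/(196 + (-12 - 1*(-4))) = 1/(196 + (-12 + 4)) = 1/(196 - 8) = 1/188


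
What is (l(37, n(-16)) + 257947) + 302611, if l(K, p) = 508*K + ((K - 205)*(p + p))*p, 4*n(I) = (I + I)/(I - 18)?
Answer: 167427930/289 ≈ 5.7934e+5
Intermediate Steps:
n(I) = I/(2*(-18 + I)) (n(I) = ((I + I)/(I - 18))/4 = ((2*I)/(-18 + I))/4 = (2*I/(-18 + I))/4 = I/(2*(-18 + I)))
l(K, p) = 508*K + 2*p**2*(-205 + K) (l(K, p) = 508*K + ((-205 + K)*(2*p))*p = 508*K + (2*p*(-205 + K))*p = 508*K + 2*p**2*(-205 + K))
(l(37, n(-16)) + 257947) + 302611 = ((-410*64/(-18 - 16)**2 + 508*37 + 2*37*((1/2)*(-16)/(-18 - 16))**2) + 257947) + 302611 = ((-410*((1/2)*(-16)/(-34))**2 + 18796 + 2*37*((1/2)*(-16)/(-34))**2) + 257947) + 302611 = ((-410*((1/2)*(-16)*(-1/34))**2 + 18796 + 2*37*((1/2)*(-16)*(-1/34))**2) + 257947) + 302611 = ((-410*(4/17)**2 + 18796 + 2*37*(4/17)**2) + 257947) + 302611 = ((-410*16/289 + 18796 + 2*37*(16/289)) + 257947) + 302611 = ((-6560/289 + 18796 + 1184/289) + 257947) + 302611 = (5426668/289 + 257947) + 302611 = 79973351/289 + 302611 = 167427930/289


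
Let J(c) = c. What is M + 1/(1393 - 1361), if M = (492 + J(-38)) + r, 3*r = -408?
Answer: 10177/32 ≈ 318.03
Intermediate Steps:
r = -136 (r = (⅓)*(-408) = -136)
M = 318 (M = (492 - 38) - 136 = 454 - 136 = 318)
M + 1/(1393 - 1361) = 318 + 1/(1393 - 1361) = 318 + 1/32 = 10177/32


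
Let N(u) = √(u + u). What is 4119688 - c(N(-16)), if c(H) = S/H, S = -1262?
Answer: 4119688 - 631*I*√2/4 ≈ 4.1197e+6 - 223.09*I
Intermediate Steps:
N(u) = √2*√u (N(u) = √(2*u) = √2*√u)
c(H) = -1262/H
4119688 - c(N(-16)) = 4119688 - (-1262)/(√2*√(-16)) = 4119688 - (-1262)/(√2*(4*I)) = 4119688 - (-1262)/(4*I*√2) = 4119688 - (-1262)*(-I*√2/8) = 4119688 - 631*I*√2/4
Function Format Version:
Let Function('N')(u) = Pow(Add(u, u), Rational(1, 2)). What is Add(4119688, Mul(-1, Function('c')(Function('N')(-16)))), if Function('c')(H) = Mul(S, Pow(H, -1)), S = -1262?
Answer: Add(4119688, Mul(Rational(-631, 4), I, Pow(2, Rational(1, 2)))) ≈ Add(4.1197e+6, Mul(-223.09, I))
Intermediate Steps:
Function('N')(u) = Mul(Pow(2, Rational(1, 2)), Pow(u, Rational(1, 2))) (Function('N')(u) = Pow(Mul(2, u), Rational(1, 2)) = Mul(Pow(2, Rational(1, 2)), Pow(u, Rational(1, 2))))
Function('c')(H) = Mul(-1262, Pow(H, -1))
Add(4119688, Mul(-1, Function('c')(Function('N')(-16)))) = Add(4119688, Mul(-1, Mul(-1262, Pow(Mul(Pow(2, Rational(1, 2)), Pow(-16, Rational(1, 2))), -1)))) = Add(4119688, Mul(-1, Mul(-1262, Pow(Mul(Pow(2, Rational(1, 2)), Mul(4, I)), -1)))) = Add(4119688, Mul(-1, Mul(-1262, Pow(Mul(4, I, Pow(2, Rational(1, 2))), -1)))) = Add(4119688, Mul(-1, Mul(-1262, Mul(Rational(-1, 8), I, Pow(2, Rational(1, 2)))))) = Add(4119688, Mul(-1, Mul(Rational(631, 4), I, Pow(2, Rational(1, 2))))) = Add(4119688, Mul(Rational(-631, 4), I, Pow(2, Rational(1, 2))))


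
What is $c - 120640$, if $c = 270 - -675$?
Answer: $-119695$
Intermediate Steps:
$c = 945$ ($c = 270 + 675 = 945$)
$c - 120640 = 945 - 120640 = -119695$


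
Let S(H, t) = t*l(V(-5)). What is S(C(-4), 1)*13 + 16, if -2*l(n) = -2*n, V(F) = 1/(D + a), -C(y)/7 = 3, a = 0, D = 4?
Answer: 77/4 ≈ 19.250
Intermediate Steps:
C(y) = -21 (C(y) = -7*3 = -21)
V(F) = 1/4 (V(F) = 1/(4 + 0) = 1/4)
l(n) = n (l(n) = -(-1)*n = n)
S(H, t) = t/4 (S(H, t) = t*(1/4) = t/4)
S(C(-4), 1)*13 + 16 = ((1/4)*1)*13 + 16 = (1/4)*13 + 16 = 13/4 + 16 = 77/4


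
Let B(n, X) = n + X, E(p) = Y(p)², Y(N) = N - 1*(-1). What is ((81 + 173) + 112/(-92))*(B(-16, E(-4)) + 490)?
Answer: 122094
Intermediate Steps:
Y(N) = 1 + N (Y(N) = N + 1 = 1 + N)
E(p) = (1 + p)²
B(n, X) = X + n
((81 + 173) + 112/(-92))*(B(-16, E(-4)) + 490) = ((81 + 173) + 112/(-92))*(((1 - 4)² - 16) + 490) = (254 + 112*(-1/92))*(((-3)² - 16) + 490) = (254 - 28/23)*((9 - 16) + 490) = 5814*(-7 + 490)/23 = (5814/23)*483 = 122094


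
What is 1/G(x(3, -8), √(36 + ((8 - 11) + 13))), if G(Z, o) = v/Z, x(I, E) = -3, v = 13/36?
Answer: -108/13 ≈ -8.3077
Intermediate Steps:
v = 13/36 (v = 13*(1/36) = 13/36 ≈ 0.36111)
G(Z, o) = 13/(36*Z)
1/G(x(3, -8), √(36 + ((8 - 11) + 13))) = 1/((13/36)/(-3)) = 1/((13/36)*(-⅓)) = 1/(-13/108) = -108/13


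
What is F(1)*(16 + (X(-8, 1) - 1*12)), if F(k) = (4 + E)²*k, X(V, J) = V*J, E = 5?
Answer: -324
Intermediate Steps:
X(V, J) = J*V
F(k) = 81*k (F(k) = (4 + 5)²*k = 9²*k = 81*k)
F(1)*(16 + (X(-8, 1) - 1*12)) = (81*1)*(16 + (1*(-8) - 1*12)) = 81*(16 + (-8 - 12)) = 81*(16 - 20) = 81*(-4) = -324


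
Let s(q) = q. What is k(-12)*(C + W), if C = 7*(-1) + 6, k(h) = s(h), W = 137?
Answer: -1632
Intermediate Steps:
k(h) = h
C = -1 (C = -7 + 6 = -1)
k(-12)*(C + W) = -12*(-1 + 137) = -12*136 = -1632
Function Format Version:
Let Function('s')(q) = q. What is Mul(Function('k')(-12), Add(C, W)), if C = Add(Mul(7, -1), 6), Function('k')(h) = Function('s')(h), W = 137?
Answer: -1632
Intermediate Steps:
Function('k')(h) = h
C = -1 (C = Add(-7, 6) = -1)
Mul(Function('k')(-12), Add(C, W)) = Mul(-12, Add(-1, 137)) = Mul(-12, 136) = -1632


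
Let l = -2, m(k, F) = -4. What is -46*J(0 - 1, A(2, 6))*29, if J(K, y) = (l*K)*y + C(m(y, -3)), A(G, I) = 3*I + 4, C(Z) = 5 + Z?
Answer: -60030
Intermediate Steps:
A(G, I) = 4 + 3*I
J(K, y) = 1 - 2*K*y (J(K, y) = (-2*K)*y + (5 - 4) = -2*K*y + 1 = 1 - 2*K*y)
-46*J(0 - 1, A(2, 6))*29 = -46*(1 - 2*(0 - 1)*(4 + 3*6))*29 = -46*(1 - 2*(-1)*(4 + 18))*29 = -46*(1 - 2*(-1)*22)*29 = -46*(1 + 44)*29 = -46*45*29 = -2070*29 = -60030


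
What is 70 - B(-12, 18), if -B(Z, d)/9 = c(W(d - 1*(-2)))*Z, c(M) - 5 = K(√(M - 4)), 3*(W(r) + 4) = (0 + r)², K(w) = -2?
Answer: -254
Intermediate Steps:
W(r) = -4 + r²/3 (W(r) = -4 + (0 + r)²/3 = -4 + r²/3)
c(M) = 3 (c(M) = 5 - 2 = 3)
B(Z, d) = -27*Z
70 - B(-12, 18) = 70 - (-27)*(-12) = 70 - 1*324 = 70 - 324 = -254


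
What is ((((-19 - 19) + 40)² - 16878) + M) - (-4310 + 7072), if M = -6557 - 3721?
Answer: -29914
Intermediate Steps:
M = -10278
((((-19 - 19) + 40)² - 16878) + M) - (-4310 + 7072) = ((((-19 - 19) + 40)² - 16878) - 10278) - (-4310 + 7072) = (((-38 + 40)² - 16878) - 10278) - 1*2762 = ((2² - 16878) - 10278) - 2762 = ((4 - 16878) - 10278) - 2762 = (-16874 - 10278) - 2762 = -27152 - 2762 = -29914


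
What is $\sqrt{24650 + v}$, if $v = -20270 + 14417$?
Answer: $\sqrt{18797} \approx 137.1$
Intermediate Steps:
$v = -5853$
$\sqrt{24650 + v} = \sqrt{24650 - 5853} = \sqrt{18797}$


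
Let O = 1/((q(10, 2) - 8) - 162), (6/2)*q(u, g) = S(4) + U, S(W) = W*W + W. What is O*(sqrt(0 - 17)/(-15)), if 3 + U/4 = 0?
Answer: I*sqrt(17)/2510 ≈ 0.0016427*I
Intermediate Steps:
U = -12 (U = -12 + 4*0 = -12 + 0 = -12)
S(W) = W + W**2 (S(W) = W**2 + W = W + W**2)
q(u, g) = 8/3 (q(u, g) = (4*(1 + 4) - 12)/3 = (4*5 - 12)/3 = (20 - 12)/3 = (1/3)*8 = 8/3)
O = -3/502 (O = 1/((8/3 - 8) - 162) = 1/(-16/3 - 162) = 1/(-502/3) = -3/502 ≈ -0.0059761)
O*(sqrt(0 - 17)/(-15)) = -3*sqrt(0 - 17)/(502*(-15)) = -3*sqrt(-17)*(-1)/(502*15) = -3*I*sqrt(17)*(-1)/(502*15) = -(-1)*I*sqrt(17)/2510 = I*sqrt(17)/2510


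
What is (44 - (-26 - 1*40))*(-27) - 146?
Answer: -3116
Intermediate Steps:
(44 - (-26 - 1*40))*(-27) - 146 = (44 - (-26 - 40))*(-27) - 146 = (44 - 1*(-66))*(-27) - 146 = (44 + 66)*(-27) - 146 = 110*(-27) - 146 = -2970 - 146 = -3116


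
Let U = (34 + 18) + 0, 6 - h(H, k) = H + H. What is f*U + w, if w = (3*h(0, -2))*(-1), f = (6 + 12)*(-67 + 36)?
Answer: -29034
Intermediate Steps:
h(H, k) = 6 - 2*H (h(H, k) = 6 - (H + H) = 6 - 2*H)
U = 52 (U = 52 + 0 = 52)
f = -558 (f = 18*(-31) = -558)
w = -18 (w = (3*(6 - 2*0))*(-1) = (3*(6 + 0))*(-1) = (3*6)*(-1) = 18*(-1) = -18)
f*U + w = -558*52 - 18 = -29016 - 18 = -29034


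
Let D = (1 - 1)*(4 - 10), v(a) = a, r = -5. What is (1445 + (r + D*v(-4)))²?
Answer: 2073600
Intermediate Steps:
D = 0 (D = 0*(-6) = 0)
(1445 + (r + D*v(-4)))² = (1445 + (-5 + 0*(-4)))² = (1445 + (-5 + 0))² = (1445 - 5)² = 1440² = 2073600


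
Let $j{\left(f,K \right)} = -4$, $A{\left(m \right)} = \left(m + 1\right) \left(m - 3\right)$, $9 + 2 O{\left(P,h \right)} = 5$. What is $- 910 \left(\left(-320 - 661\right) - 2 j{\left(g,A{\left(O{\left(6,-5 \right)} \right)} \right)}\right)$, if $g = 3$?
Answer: $885430$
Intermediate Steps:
$O{\left(P,h \right)} = -2$ ($O{\left(P,h \right)} = - \frac{9}{2} + \frac{1}{2} \cdot 5 = - \frac{9}{2} + \frac{5}{2} = -2$)
$A{\left(m \right)} = \left(1 + m\right) \left(-3 + m\right)$
$- 910 \left(\left(-320 - 661\right) - 2 j{\left(g,A{\left(O{\left(6,-5 \right)} \right)} \right)}\right) = - 910 \left(\left(-320 - 661\right) - -8\right) = - 910 \left(-981 + 8\right) = \left(-910\right) \left(-973\right) = 885430$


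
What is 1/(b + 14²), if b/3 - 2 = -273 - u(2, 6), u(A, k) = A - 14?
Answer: -1/581 ≈ -0.0017212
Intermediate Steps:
u(A, k) = -14 + A
b = -777 (b = 6 + 3*(-273 - (-14 + 2)) = 6 + 3*(-273 - 1*(-12)) = 6 + 3*(-273 + 12) = 6 + 3*(-261) = 6 - 783 = -777)
1/(b + 14²) = 1/(-777 + 14²) = 1/(-777 + 196) = 1/(-581) = -1/581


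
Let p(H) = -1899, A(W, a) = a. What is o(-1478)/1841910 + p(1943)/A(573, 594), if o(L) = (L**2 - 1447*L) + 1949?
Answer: -2866291/3376835 ≈ -0.84881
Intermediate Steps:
o(L) = 1949 + L**2 - 1447*L
o(-1478)/1841910 + p(1943)/A(573, 594) = (1949 + (-1478)**2 - 1447*(-1478))/1841910 - 1899/594 = (1949 + 2184484 + 2138666)*(1/1841910) - 1899*1/594 = 4325099*(1/1841910) - 211/66 = 4325099/1841910 - 211/66 = -2866291/3376835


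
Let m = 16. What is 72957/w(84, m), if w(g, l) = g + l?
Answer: 72957/100 ≈ 729.57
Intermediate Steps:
72957/w(84, m) = 72957/(84 + 16) = 72957/100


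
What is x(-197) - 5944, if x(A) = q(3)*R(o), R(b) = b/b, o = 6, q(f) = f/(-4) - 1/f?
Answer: -71341/12 ≈ -5945.1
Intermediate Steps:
q(f) = -1/f - f/4 (q(f) = f*(-¼) - 1/f = -f/4 - 1/f = -1/f - f/4)
R(b) = 1
x(A) = -13/12 (x(A) = (-1/3 - ¼*3)*1 = (-1*⅓ - ¾)*1 = (-⅓ - ¾)*1 = -13/12*1 = -13/12)
x(-197) - 5944 = -13/12 - 5944 = -71341/12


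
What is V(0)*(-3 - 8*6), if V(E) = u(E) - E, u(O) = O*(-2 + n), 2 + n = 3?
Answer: 0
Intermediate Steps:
n = 1 (n = -2 + 3 = 1)
u(O) = -O (u(O) = O*(-2 + 1) = O*(-1) = -O)
V(E) = -2*E (V(E) = -E - E = -2*E)
V(0)*(-3 - 8*6) = (-2*0)*(-3 - 8*6) = 0*(-3 - 48) = 0*(-51) = 0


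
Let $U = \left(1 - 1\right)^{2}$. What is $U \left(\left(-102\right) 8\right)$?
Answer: $0$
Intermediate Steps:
$U = 0$ ($U = 0^{2} = 0$)
$U \left(\left(-102\right) 8\right) = 0 \left(\left(-102\right) 8\right) = 0 \left(-816\right) = 0$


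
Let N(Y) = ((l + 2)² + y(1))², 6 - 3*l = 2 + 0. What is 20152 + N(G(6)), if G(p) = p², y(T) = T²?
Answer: 1644193/81 ≈ 20299.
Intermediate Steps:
l = 4/3 (l = 2 - (2 + 0)/3 = 2 - ⅓*2 = 2 - ⅔ = 4/3 ≈ 1.3333)
N(Y) = 11881/81 (N(Y) = ((4/3 + 2)² + 1²)² = ((10/3)² + 1)² = (100/9 + 1)² = (109/9)² = 11881/81)
20152 + N(G(6)) = 20152 + 11881/81 = 1644193/81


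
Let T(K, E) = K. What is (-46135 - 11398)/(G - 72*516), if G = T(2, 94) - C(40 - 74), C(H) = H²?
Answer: 57533/38306 ≈ 1.5019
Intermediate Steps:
G = -1154 (G = 2 - (40 - 74)² = 2 - 1*(-34)² = 2 - 1*1156 = 2 - 1156 = -1154)
(-46135 - 11398)/(G - 72*516) = (-46135 - 11398)/(-1154 - 72*516) = -57533/(-1154 - 37152) = -57533/(-38306) = -57533*(-1/38306) = 57533/38306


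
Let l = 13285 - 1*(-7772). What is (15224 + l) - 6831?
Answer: 29450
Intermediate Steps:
l = 21057 (l = 13285 + 7772 = 21057)
(15224 + l) - 6831 = (15224 + 21057) - 6831 = 36281 - 6831 = 29450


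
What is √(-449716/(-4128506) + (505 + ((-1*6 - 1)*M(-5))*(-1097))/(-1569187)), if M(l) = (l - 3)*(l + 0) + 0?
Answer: 7*I*√18658721402453813773561/3239198972311 ≈ 0.29519*I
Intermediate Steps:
M(l) = l*(-3 + l) (M(l) = (-3 + l)*l + 0 = l*(-3 + l) + 0 = l*(-3 + l))
√(-449716/(-4128506) + (505 + ((-1*6 - 1)*M(-5))*(-1097))/(-1569187)) = √(-449716/(-4128506) + (505 + ((-1*6 - 1)*(-5*(-3 - 5)))*(-1097))/(-1569187)) = √(-449716*(-1/4128506) + (505 + ((-6 - 1)*(-5*(-8)))*(-1097))*(-1/1569187)) = √(224858/2064253 + (505 - 7*40*(-1097))*(-1/1569187)) = √(224858/2064253 + (505 - 280*(-1097))*(-1/1569187)) = √(224858/2064253 + (505 + 307160)*(-1/1569187)) = √(224858/2064253 + 307665*(-1/1569187)) = √(224858/2064253 - 307665/1569187) = √(-282254148799/3239198972311) = 7*I*√18658721402453813773561/3239198972311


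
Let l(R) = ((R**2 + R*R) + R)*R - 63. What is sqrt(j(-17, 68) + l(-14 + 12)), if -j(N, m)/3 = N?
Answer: 2*I*sqrt(6) ≈ 4.899*I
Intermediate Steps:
j(N, m) = -3*N
l(R) = -63 + R*(R + 2*R**2) (l(R) = ((R**2 + R**2) + R)*R - 63 = (2*R**2 + R)*R - 63 = (R + 2*R**2)*R - 63 = R*(R + 2*R**2) - 63 = -63 + R*(R + 2*R**2))
sqrt(j(-17, 68) + l(-14 + 12)) = sqrt(-3*(-17) + (-63 + (-14 + 12)**2 + 2*(-14 + 12)**3)) = sqrt(51 + (-63 + (-2)**2 + 2*(-2)**3)) = sqrt(51 + (-63 + 4 + 2*(-8))) = sqrt(51 + (-63 + 4 - 16)) = sqrt(51 - 75) = sqrt(-24) = 2*I*sqrt(6)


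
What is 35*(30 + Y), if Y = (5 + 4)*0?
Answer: 1050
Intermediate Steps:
Y = 0 (Y = 9*0 = 0)
35*(30 + Y) = 35*(30 + 0) = 35*30 = 1050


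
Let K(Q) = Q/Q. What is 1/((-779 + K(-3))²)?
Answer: 1/605284 ≈ 1.6521e-6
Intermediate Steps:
K(Q) = 1
1/((-779 + K(-3))²) = 1/((-779 + 1)²) = 1/((-778)²) = 1/605284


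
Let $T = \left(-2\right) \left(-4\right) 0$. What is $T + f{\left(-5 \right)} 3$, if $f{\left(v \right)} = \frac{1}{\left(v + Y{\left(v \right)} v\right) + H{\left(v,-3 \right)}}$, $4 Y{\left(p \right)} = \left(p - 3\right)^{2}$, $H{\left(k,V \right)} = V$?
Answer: $- \frac{3}{88} \approx -0.034091$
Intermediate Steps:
$Y{\left(p \right)} = \frac{\left(-3 + p\right)^{2}}{4}$ ($Y{\left(p \right)} = \frac{\left(p - 3\right)^{2}}{4} = \frac{\left(-3 + p\right)^{2}}{4}$)
$T = 0$ ($T = 8 \cdot 0 = 0$)
$f{\left(v \right)} = \frac{1}{-3 + v + \frac{v \left(-3 + v\right)^{2}}{4}}$ ($f{\left(v \right)} = \frac{1}{\left(v + \frac{\left(-3 + v\right)^{2}}{4} v\right) - 3} = \frac{1}{\left(v + \frac{v \left(-3 + v\right)^{2}}{4}\right) - 3} = \frac{1}{-3 + v + \frac{v \left(-3 + v\right)^{2}}{4}}$)
$T + f{\left(-5 \right)} 3 = 0 + \frac{4}{-12 + 4 \left(-5\right) - 5 \left(-3 - 5\right)^{2}} \cdot 3 = 0 + \frac{4}{-12 - 20 - 5 \left(-8\right)^{2}} \cdot 3 = 0 + \frac{4}{-12 - 20 - 320} \cdot 3 = 0 + \frac{4}{-352} \cdot 3 = 0 + 4 \left(- \frac{1}{352}\right) 3 = 0 - \frac{3}{88} = - \frac{3}{88}$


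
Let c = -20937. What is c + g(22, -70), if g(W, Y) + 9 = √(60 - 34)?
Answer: -20946 + √26 ≈ -20941.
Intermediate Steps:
g(W, Y) = -9 + √26 (g(W, Y) = -9 + √(60 - 34) = -9 + √26)
c + g(22, -70) = -20937 + (-9 + √26) = -20946 + √26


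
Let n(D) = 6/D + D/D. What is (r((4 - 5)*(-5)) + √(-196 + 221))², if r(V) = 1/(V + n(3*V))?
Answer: 27225/1024 ≈ 26.587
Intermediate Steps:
n(D) = 1 + 6/D (n(D) = 6/D + 1 = 1 + 6/D)
r(V) = 1/(V + (6 + 3*V)/(3*V)) (r(V) = 1/(V + (6 + 3*V)/((3*V))) = 1/(V + (1/(3*V))*(6 + 3*V)) = 1/(V + (6 + 3*V)/(3*V)))
(r((4 - 5)*(-5)) + √(-196 + 221))² = (((4 - 5)*(-5))/(2 + (4 - 5)*(-5) + ((4 - 5)*(-5))²) + √(-196 + 221))² = ((-1*(-5))/(2 - 1*(-5) + (-1*(-5))²) + √25)² = (5/(2 + 5 + 5²) + 5)² = (5/(2 + 5 + 25) + 5)² = (5/32 + 5)² = (165/32)² = 27225/1024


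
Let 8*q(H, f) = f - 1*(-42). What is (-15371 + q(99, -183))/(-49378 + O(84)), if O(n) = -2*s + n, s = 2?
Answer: 123109/394384 ≈ 0.31216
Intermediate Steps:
O(n) = -4 + n (O(n) = -2*2 + n = -4 + n)
q(H, f) = 21/4 + f/8 (q(H, f) = (f - 1*(-42))/8 = (f + 42)/8 = (42 + f)/8 = 21/4 + f/8)
(-15371 + q(99, -183))/(-49378 + O(84)) = (-15371 + (21/4 + (1/8)*(-183)))/(-49378 + (-4 + 84)) = (-15371 + (21/4 - 183/8))/(-49378 + 80) = (-15371 - 141/8)/(-49298) = -123109/8*(-1/49298) = 123109/394384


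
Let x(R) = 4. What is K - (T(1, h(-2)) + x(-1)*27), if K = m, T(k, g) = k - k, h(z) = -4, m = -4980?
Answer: -5088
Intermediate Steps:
T(k, g) = 0
K = -4980
K - (T(1, h(-2)) + x(-1)*27) = -4980 - (0 + 4*27) = -4980 - (0 + 108) = -4980 - 1*108 = -4980 - 108 = -5088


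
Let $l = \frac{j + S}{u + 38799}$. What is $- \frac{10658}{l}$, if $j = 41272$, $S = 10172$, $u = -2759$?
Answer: $- \frac{96028580}{12861} \approx -7466.6$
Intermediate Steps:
$l = \frac{12861}{9010}$ ($l = \frac{41272 + 10172}{-2759 + 38799} = \frac{51444}{36040} = 51444 \cdot \frac{1}{36040} = \frac{12861}{9010} \approx 1.4274$)
$- \frac{10658}{l} = - \frac{10658}{\frac{12861}{9010}} = \left(-10658\right) \frac{9010}{12861} = - \frac{96028580}{12861}$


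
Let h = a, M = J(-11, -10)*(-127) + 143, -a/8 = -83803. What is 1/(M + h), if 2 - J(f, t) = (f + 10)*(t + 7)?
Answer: 1/670694 ≈ 1.4910e-6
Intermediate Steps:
a = 670424 (a = -8*(-83803) = 670424)
J(f, t) = 2 - (7 + t)*(10 + f) (J(f, t) = 2 - (f + 10)*(t + 7) = 2 - (10 + f)*(7 + t) = 2 - (7 + t)*(10 + f))
M = 270 (M = (-68 - 10*(-10) - 7*(-11) - 1*(-11)*(-10))*(-127) + 143 = (-68 + 100 + 77 - 110)*(-127) + 143 = -1*(-127) + 143 = 127 + 143 = 270)
h = 670424
1/(M + h) = 1/(270 + 670424) = 1/670694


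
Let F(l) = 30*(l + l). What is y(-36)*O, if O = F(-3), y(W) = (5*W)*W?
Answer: -1166400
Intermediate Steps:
y(W) = 5*W²
F(l) = 60*l (F(l) = 30*(2*l) = 60*l)
O = -180 (O = 60*(-3) = -180)
y(-36)*O = (5*(-36)²)*(-180) = (5*1296)*(-180) = 6480*(-180) = -1166400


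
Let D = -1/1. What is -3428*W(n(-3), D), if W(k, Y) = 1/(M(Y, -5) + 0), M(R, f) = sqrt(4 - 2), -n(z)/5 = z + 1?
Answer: -1714*sqrt(2) ≈ -2424.0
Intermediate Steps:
n(z) = -5 - 5*z (n(z) = -5*(z + 1) = -5*(1 + z) = -5 - 5*z)
M(R, f) = sqrt(2)
D = -1 (D = -1*1 = -1)
W(k, Y) = sqrt(2)/2 (W(k, Y) = 1/(sqrt(2) + 0) = 1/(sqrt(2)) = sqrt(2)/2)
-3428*W(n(-3), D) = -1714*sqrt(2)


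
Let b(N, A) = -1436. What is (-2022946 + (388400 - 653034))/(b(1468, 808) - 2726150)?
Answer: 1143790/1363793 ≈ 0.83868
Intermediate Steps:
(-2022946 + (388400 - 653034))/(b(1468, 808) - 2726150) = (-2022946 + (388400 - 653034))/(-1436 - 2726150) = (-2022946 - 264634)/(-2727586) = -2287580*(-1/2727586) = 1143790/1363793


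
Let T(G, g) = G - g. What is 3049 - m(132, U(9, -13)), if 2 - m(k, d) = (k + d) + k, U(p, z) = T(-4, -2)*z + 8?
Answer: 3345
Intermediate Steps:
U(p, z) = 8 - 2*z (U(p, z) = (-4 - 1*(-2))*z + 8 = (-4 + 2)*z + 8 = -2*z + 8 = 8 - 2*z)
m(k, d) = 2 - d - 2*k (m(k, d) = 2 - ((k + d) + k) = 2 - ((d + k) + k) = 2 - (d + 2*k) = 2 + (-d - 2*k) = 2 - d - 2*k)
3049 - m(132, U(9, -13)) = 3049 - (2 - (8 - 2*(-13)) - 2*132) = 3049 - (2 - (8 + 26) - 264) = 3049 - (2 - 1*34 - 264) = 3049 - (2 - 34 - 264) = 3049 - 1*(-296) = 3049 + 296 = 3345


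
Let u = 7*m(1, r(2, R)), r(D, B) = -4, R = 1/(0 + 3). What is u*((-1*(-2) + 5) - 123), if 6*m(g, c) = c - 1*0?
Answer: 1624/3 ≈ 541.33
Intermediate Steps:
R = ⅓ (R = 1/3 = ⅓ ≈ 0.33333)
m(g, c) = c/6 (m(g, c) = (c - 1*0)/6 = (c + 0)/6 = c/6)
u = -14/3 (u = 7*((⅙)*(-4)) = 7*(-⅔) = -14/3 ≈ -4.6667)
u*((-1*(-2) + 5) - 123) = -14*((-1*(-2) + 5) - 123)/3 = -14*((2 + 5) - 123)/3 = -14*(7 - 123)/3 = -14/3*(-116) = 1624/3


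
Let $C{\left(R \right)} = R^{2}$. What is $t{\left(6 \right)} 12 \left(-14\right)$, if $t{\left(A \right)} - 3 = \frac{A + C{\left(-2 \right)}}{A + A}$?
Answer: $-644$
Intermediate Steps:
$t{\left(A \right)} = 3 + \frac{4 + A}{2 A}$ ($t{\left(A \right)} = 3 + \frac{A + \left(-2\right)^{2}}{A + A} = 3 + \frac{A + 4}{2 A} = 3 + \left(4 + A\right) \frac{1}{2 A} = 3 + \frac{4 + A}{2 A}$)
$t{\left(6 \right)} 12 \left(-14\right) = \left(\frac{7}{2} + \frac{2}{6}\right) 12 \left(-14\right) = \left(\frac{7}{2} + 2 \cdot \frac{1}{6}\right) 12 \left(-14\right) = \left(\frac{7}{2} + \frac{1}{3}\right) 12 \left(-14\right) = \frac{23}{6} \cdot 12 \left(-14\right) = 46 \left(-14\right) = -644$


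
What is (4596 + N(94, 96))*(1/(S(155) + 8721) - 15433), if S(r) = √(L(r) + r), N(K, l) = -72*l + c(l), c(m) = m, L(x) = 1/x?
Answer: 403893360006118440/11788631329 + 2220*√3724030/11788631329 ≈ 3.4261e+7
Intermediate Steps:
N(K, l) = -71*l (N(K, l) = -72*l + l = -71*l)
S(r) = √(r + 1/r) (S(r) = √(1/r + r) = √(r + 1/r))
(4596 + N(94, 96))*(1/(S(155) + 8721) - 15433) = (4596 - 71*96)*(1/(√(155 + 1/155) + 8721) - 15433) = (4596 - 6816)*(1/(√(155 + 1/155) + 8721) - 15433) = -2220*(1/(√(24026/155) + 8721) - 15433) = -2220*(1/(√3724030/155 + 8721) - 15433) = -2220*(1/(8721 + √3724030/155) - 15433) = -2220*(-15433 + 1/(8721 + √3724030/155)) = 34261260 - 2220/(8721 + √3724030/155)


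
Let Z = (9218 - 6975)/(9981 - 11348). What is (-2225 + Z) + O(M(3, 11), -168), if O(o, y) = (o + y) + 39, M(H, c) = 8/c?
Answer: -35410835/15037 ≈ -2354.9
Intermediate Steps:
Z = -2243/1367 (Z = 2243/(-1367) = 2243*(-1/1367) = -2243/1367 ≈ -1.6408)
O(o, y) = 39 + o + y
(-2225 + Z) + O(M(3, 11), -168) = (-2225 - 2243/1367) + (39 + 8/11 - 168) = -3043818/1367 + (39 + 8*(1/11) - 168) = -3043818/1367 + (39 + 8/11 - 168) = -3043818/1367 - 1411/11 = -35410835/15037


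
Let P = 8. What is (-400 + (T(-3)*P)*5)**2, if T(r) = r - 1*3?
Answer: 409600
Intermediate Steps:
T(r) = -3 + r (T(r) = r - 3 = -3 + r)
(-400 + (T(-3)*P)*5)**2 = (-400 + ((-3 - 3)*8)*5)**2 = (-400 - 6*8*5)**2 = (-400 - 48*5)**2 = (-400 - 240)**2 = (-640)**2 = 409600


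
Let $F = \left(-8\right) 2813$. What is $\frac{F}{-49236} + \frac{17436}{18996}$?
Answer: $\frac{26790935}{19485147} \approx 1.3749$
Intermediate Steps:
$F = -22504$
$\frac{F}{-49236} + \frac{17436}{18996} = - \frac{22504}{-49236} + \frac{17436}{18996} = \left(-22504\right) \left(- \frac{1}{49236}\right) + 17436 \cdot \frac{1}{18996} = \frac{5626}{12309} + \frac{1453}{1583} = \frac{26790935}{19485147}$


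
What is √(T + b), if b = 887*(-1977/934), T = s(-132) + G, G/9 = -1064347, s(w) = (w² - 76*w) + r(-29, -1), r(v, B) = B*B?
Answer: I*√8334091006562/934 ≈ 3090.9*I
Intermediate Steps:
r(v, B) = B²
s(w) = 1 + w² - 76*w (s(w) = (w² - 76*w) + (-1)² = (w² - 76*w) + 1 = 1 + w² - 76*w)
G = -9579123 (G = 9*(-1064347) = -9579123)
T = -9551666 (T = (1 + (-132)² - 76*(-132)) - 9579123 = (1 + 17424 + 10032) - 9579123 = 27457 - 9579123 = -9551666)
b = -1753599/934 (b = 887*(-1977*1/934) = 887*(-1977/934) = -1753599/934 ≈ -1877.5)
√(T + b) = √(-9551666 - 1753599/934) = √(-8923009643/934) = I*√8334091006562/934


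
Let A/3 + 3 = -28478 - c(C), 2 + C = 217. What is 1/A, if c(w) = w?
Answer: -1/86088 ≈ -1.1616e-5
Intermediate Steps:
C = 215 (C = -2 + 217 = 215)
A = -86088 (A = -9 + 3*(-28478 - 1*215) = -9 + 3*(-28478 - 215) = -9 + 3*(-28693) = -9 - 86079 = -86088)
1/A = 1/(-86088) = -1/86088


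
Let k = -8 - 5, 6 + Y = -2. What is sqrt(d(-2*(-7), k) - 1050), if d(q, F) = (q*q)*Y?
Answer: I*sqrt(2618) ≈ 51.166*I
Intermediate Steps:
Y = -8 (Y = -6 - 2 = -8)
k = -13
d(q, F) = -8*q**2 (d(q, F) = (q*q)*(-8) = q**2*(-8) = -8*q**2)
sqrt(d(-2*(-7), k) - 1050) = sqrt(-8*(-2*(-7))**2 - 1050) = sqrt(-8*14**2 - 1050) = sqrt(-8*196 - 1050) = sqrt(-1568 - 1050) = sqrt(-2618) = I*sqrt(2618)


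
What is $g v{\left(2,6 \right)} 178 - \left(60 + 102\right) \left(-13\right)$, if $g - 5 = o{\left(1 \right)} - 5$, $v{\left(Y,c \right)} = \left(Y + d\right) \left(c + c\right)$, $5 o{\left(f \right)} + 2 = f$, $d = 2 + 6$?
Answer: $-2166$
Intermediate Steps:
$d = 8$
$o{\left(f \right)} = - \frac{2}{5} + \frac{f}{5}$
$v{\left(Y,c \right)} = 2 c \left(8 + Y\right)$ ($v{\left(Y,c \right)} = \left(Y + 8\right) \left(c + c\right) = \left(8 + Y\right) 2 c = 2 c \left(8 + Y\right)$)
$g = - \frac{1}{5}$ ($g = 5 + \left(\left(- \frac{2}{5} + \frac{1}{5} \cdot 1\right) - 5\right) = 5 + \left(\left(- \frac{2}{5} + \frac{1}{5}\right) - 5\right) = 5 - \frac{26}{5} = - \frac{1}{5} \approx -0.2$)
$g v{\left(2,6 \right)} 178 - \left(60 + 102\right) \left(-13\right) = - \frac{2 \cdot 6 \left(8 + 2\right) 178}{5} - \left(60 + 102\right) \left(-13\right) = - \frac{2 \cdot 6 \cdot 10 \cdot 178}{5} - 162 \left(-13\right) = - \frac{120 \cdot 178}{5} - -2106 = \left(- \frac{1}{5}\right) 21360 + 2106 = -4272 + 2106 = -2166$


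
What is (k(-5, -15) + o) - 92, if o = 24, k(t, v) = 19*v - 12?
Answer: -365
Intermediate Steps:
k(t, v) = -12 + 19*v
(k(-5, -15) + o) - 92 = ((-12 + 19*(-15)) + 24) - 92 = ((-12 - 285) + 24) - 92 = (-297 + 24) - 92 = -273 - 92 = -365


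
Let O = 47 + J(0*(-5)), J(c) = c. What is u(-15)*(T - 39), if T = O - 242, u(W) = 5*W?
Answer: 17550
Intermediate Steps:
O = 47 (O = 47 + 0*(-5) = 47 + 0 = 47)
T = -195 (T = 47 - 242 = -195)
u(-15)*(T - 39) = (5*(-15))*(-195 - 39) = -75*(-234) = 17550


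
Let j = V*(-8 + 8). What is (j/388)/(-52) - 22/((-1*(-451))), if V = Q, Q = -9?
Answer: -2/41 ≈ -0.048781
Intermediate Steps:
V = -9
j = 0 (j = -9*(-8 + 8) = -9*0 = 0)
(j/388)/(-52) - 22/((-1*(-451))) = (0/388)/(-52) - 22/((-1*(-451))) = (0*(1/388))*(-1/52) - 22/451 = 0*(-1/52) - 22*1/451 = 0 - 2/41 = -2/41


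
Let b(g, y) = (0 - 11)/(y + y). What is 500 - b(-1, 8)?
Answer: 8011/16 ≈ 500.69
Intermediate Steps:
b(g, y) = -11/(2*y) (b(g, y) = -11*1/(2*y) = -11/(2*y))
500 - b(-1, 8) = 500 - (-11)/(2*8) = 500 - 1*(-11/16) = 500 + 11/16 = 8011/16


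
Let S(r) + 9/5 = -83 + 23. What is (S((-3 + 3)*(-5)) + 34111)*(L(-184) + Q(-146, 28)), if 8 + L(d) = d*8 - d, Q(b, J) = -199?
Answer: -50903554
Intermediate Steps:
S(r) = -309/5 (S(r) = -9/5 + (-83 + 23) = -9/5 - 60 = -309/5)
L(d) = -8 + 7*d (L(d) = -8 + (d*8 - d) = -8 + (8*d - d) = -8 + 7*d)
(S((-3 + 3)*(-5)) + 34111)*(L(-184) + Q(-146, 28)) = (-309/5 + 34111)*((-8 + 7*(-184)) - 199) = 170246*((-8 - 1288) - 199)/5 = 170246*(-1296 - 199)/5 = (170246/5)*(-1495) = -50903554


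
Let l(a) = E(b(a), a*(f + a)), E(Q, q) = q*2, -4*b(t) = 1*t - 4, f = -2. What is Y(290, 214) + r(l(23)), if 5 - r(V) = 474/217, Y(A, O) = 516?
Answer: 112583/217 ≈ 518.82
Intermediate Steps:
b(t) = 1 - t/4 (b(t) = -(1*t - 4)/4 = -(t - 4)/4 = -(-4 + t)/4 = 1 - t/4)
E(Q, q) = 2*q
l(a) = 2*a*(-2 + a) (l(a) = 2*(a*(-2 + a)) = 2*a*(-2 + a))
r(V) = 611/217 (r(V) = 5 - 474/217 = 611/217)
Y(290, 214) + r(l(23)) = 516 + 611/217 = 112583/217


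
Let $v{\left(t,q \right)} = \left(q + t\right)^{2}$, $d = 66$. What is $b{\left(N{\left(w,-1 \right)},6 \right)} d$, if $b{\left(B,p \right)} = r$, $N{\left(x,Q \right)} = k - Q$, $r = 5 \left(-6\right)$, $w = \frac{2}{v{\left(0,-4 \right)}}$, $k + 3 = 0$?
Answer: $-1980$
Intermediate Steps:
$k = -3$ ($k = -3 + 0 = -3$)
$w = \frac{1}{8}$ ($w = \frac{2}{\left(-4 + 0\right)^{2}} = \frac{2}{\left(-4\right)^{2}} = \frac{2}{16} = 2 \cdot \frac{1}{16} = \frac{1}{8} \approx 0.125$)
$r = -30$
$N{\left(x,Q \right)} = -3 - Q$
$b{\left(B,p \right)} = -30$
$b{\left(N{\left(w,-1 \right)},6 \right)} d = \left(-30\right) 66 = -1980$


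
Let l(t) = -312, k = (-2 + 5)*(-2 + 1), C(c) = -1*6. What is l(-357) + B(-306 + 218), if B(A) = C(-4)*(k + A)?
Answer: 234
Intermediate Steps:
C(c) = -6
k = -3 (k = 3*(-1) = -3)
B(A) = 18 - 6*A (B(A) = -6*(-3 + A) = 18 - 6*A)
l(-357) + B(-306 + 218) = -312 + (18 - 6*(-306 + 218)) = -312 + (18 - 6*(-88)) = -312 + (18 + 528) = -312 + 546 = 234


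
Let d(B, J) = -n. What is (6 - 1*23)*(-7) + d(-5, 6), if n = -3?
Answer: 122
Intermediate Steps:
d(B, J) = 3 (d(B, J) = -1*(-3) = 3)
(6 - 1*23)*(-7) + d(-5, 6) = (6 - 1*23)*(-7) + 3 = (6 - 23)*(-7) + 3 = -17*(-7) + 3 = 119 + 3 = 122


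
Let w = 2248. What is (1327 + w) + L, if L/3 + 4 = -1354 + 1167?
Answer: 3002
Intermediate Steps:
L = -573 (L = -12 + 3*(-1354 + 1167) = -12 + 3*(-187) = -12 - 561 = -573)
(1327 + w) + L = (1327 + 2248) - 573 = 3575 - 573 = 3002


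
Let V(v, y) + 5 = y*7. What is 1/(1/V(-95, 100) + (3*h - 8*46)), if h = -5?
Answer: -695/266184 ≈ -0.0026110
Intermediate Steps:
V(v, y) = -5 + 7*y (V(v, y) = -5 + y*7 = -5 + 7*y)
1/(1/V(-95, 100) + (3*h - 8*46)) = 1/(1/(-5 + 7*100) + (3*(-5) - 8*46)) = 1/(1/(-5 + 700) + (-15 - 368)) = 1/(1/695 - 383) = 1/(-266184/695) = -695/266184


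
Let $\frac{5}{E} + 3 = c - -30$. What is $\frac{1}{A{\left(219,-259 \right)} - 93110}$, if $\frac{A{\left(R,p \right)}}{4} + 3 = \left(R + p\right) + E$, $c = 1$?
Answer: $- \frac{7}{652969} \approx -1.072 \cdot 10^{-5}$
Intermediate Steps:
$E = \frac{5}{28}$ ($E = \frac{5}{-3 + \left(1 - -30\right)} = \frac{5}{-3 + \left(1 + 30\right)} = \frac{5}{-3 + 31} = \frac{5}{28} \approx 0.17857$)
$A{\left(R,p \right)} = - \frac{79}{7} + 4 R + 4 p$ ($A{\left(R,p \right)} = -12 + 4 \left(\left(R + p\right) + \frac{5}{28}\right) = -12 + 4 \left(\frac{5}{28} + R + p\right) = -12 + \left(\frac{5}{7} + 4 R + 4 p\right) = - \frac{79}{7} + 4 R + 4 p$)
$\frac{1}{A{\left(219,-259 \right)} - 93110} = \frac{1}{\left(- \frac{79}{7} + 4 \cdot 219 + 4 \left(-259\right)\right) - 93110} = \frac{1}{\left(- \frac{79}{7} + 876 - 1036\right) - 93110} = \frac{1}{- \frac{1199}{7} - 93110} = \frac{1}{- \frac{652969}{7}} = - \frac{7}{652969}$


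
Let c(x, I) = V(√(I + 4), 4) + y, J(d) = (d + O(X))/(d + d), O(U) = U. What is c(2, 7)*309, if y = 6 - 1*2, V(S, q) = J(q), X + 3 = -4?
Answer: 8961/8 ≈ 1120.1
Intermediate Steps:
X = -7 (X = -3 - 4 = -7)
J(d) = (-7 + d)/(2*d) (J(d) = (d - 7)/(d + d) = (-7 + d)/((2*d)) = (-7 + d)*(1/(2*d)) = (-7 + d)/(2*d))
V(S, q) = (-7 + q)/(2*q)
y = 4 (y = 6 - 2 = 4)
c(x, I) = 29/8 (c(x, I) = (½)*(-7 + 4)/4 + 4 = (½)*(¼)*(-3) + 4 = -3/8 + 4 = 29/8)
c(2, 7)*309 = (29/8)*309 = 8961/8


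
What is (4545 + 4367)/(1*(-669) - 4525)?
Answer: -4456/2597 ≈ -1.7158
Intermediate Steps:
(4545 + 4367)/(1*(-669) - 4525) = 8912/(-669 - 4525) = 8912/(-5194) = 8912*(-1/5194) = -4456/2597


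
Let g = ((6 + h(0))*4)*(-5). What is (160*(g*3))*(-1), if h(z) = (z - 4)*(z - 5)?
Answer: 249600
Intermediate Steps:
h(z) = (-5 + z)*(-4 + z) (h(z) = (-4 + z)*(-5 + z) = (-5 + z)*(-4 + z))
g = -520 (g = ((6 + (20 + 0² - 9*0))*4)*(-5) = ((6 + (20 + 0 + 0))*4)*(-5) = ((6 + 20)*4)*(-5) = (26*4)*(-5) = 104*(-5) = -520)
(160*(g*3))*(-1) = (160*(-520*3))*(-1) = (160*(-1560))*(-1) = -249600*(-1) = 249600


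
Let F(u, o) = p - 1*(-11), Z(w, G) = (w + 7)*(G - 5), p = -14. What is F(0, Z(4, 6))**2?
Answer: 9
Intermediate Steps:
Z(w, G) = (-5 + G)*(7 + w) (Z(w, G) = (7 + w)*(-5 + G) = (-5 + G)*(7 + w))
F(u, o) = -3 (F(u, o) = -14 - 1*(-11) = -14 + 11 = -3)
F(0, Z(4, 6))**2 = (-3)**2 = 9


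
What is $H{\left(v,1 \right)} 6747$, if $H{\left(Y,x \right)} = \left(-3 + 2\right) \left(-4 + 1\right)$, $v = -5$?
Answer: $20241$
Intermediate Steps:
$H{\left(Y,x \right)} = 3$ ($H{\left(Y,x \right)} = \left(-1\right) \left(-3\right) = 3$)
$H{\left(v,1 \right)} 6747 = 3 \cdot 6747 = 20241$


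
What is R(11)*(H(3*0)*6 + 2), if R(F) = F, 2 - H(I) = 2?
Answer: 22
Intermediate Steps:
H(I) = 0 (H(I) = 2 - 1*2 = 2 - 2 = 0)
R(11)*(H(3*0)*6 + 2) = 11*(0*6 + 2) = 11*(0 + 2) = 11*2 = 22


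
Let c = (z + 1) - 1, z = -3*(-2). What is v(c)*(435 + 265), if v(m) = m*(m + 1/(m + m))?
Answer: 25550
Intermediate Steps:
z = 6
c = 6 (c = (6 + 1) - 1 = 7 - 1 = 6)
v(m) = m*(m + 1/(2*m))
v(c)*(435 + 265) = (1/2 + 6**2)*(435 + 265) = (1/2 + 36)*700 = (73/2)*700 = 25550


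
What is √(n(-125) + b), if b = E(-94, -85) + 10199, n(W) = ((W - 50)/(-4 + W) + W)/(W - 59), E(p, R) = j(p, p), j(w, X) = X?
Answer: 7*√7262133045/5934 ≈ 100.53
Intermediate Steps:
E(p, R) = p
n(W) = (W + (-50 + W)/(-4 + W))/(-59 + W) (n(W) = ((-50 + W)/(-4 + W) + W)/(-59 + W) = (W + (-50 + W)/(-4 + W))/(-59 + W))
b = 10105 (b = -94 + 10199 = 10105)
√(n(-125) + b) = √((-50 + (-125)² - 3*(-125))/(236 + (-125)² - 63*(-125)) + 10105) = √((-50 + 15625 + 375)/(236 + 15625 + 7875) + 10105) = √(15950/23736 + 10105) = √((1/23736)*15950 + 10105) = √(7975/11868 + 10105) = √(119934115/11868) = 7*√7262133045/5934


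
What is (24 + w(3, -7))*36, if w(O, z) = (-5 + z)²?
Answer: 6048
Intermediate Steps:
(24 + w(3, -7))*36 = (24 + (-5 - 7)²)*36 = (24 + (-12)²)*36 = (24 + 144)*36 = 168*36 = 6048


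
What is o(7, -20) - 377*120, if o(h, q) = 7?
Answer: -45233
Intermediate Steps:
o(7, -20) - 377*120 = 7 - 377*120 = 7 - 45240 = -45233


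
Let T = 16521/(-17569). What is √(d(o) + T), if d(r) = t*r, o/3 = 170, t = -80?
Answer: 3*I*√1399335167361/17569 ≈ 201.99*I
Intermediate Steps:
o = 510 (o = 3*170 = 510)
T = -16521/17569 (T = 16521*(-1/17569) = -16521/17569 ≈ -0.94035)
d(r) = -80*r
√(d(o) + T) = √(-80*510 - 16521/17569) = √(-40800 - 16521/17569) = √(-716831721/17569) = 3*I*√1399335167361/17569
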